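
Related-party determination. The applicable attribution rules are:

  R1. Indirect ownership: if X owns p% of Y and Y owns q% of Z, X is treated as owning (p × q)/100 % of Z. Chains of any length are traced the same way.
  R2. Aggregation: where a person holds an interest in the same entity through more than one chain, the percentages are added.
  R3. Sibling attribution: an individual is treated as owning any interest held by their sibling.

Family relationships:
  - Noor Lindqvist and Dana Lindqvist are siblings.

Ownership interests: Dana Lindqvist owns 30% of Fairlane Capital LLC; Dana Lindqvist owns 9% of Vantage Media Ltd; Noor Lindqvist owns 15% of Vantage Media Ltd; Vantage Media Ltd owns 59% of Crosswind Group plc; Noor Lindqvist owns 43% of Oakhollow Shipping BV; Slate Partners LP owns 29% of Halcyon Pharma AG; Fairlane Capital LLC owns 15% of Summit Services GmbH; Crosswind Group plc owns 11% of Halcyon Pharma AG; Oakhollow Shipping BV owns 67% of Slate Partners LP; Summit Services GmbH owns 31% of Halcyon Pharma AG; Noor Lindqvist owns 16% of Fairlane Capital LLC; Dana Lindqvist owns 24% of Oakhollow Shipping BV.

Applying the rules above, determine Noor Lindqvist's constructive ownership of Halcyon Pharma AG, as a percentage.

16.7147%

By sibling attribution (R3), Noor Lindqvist is treated as also owning Dana Lindqvist's interest in Fairlane Capital LLC, giving 16% + 30% = 46%.
By sibling attribution (R3), Noor Lindqvist is treated as also owning Dana Lindqvist's interest in Oakhollow Shipping BV, giving 43% + 24% = 67%.
By sibling attribution (R3), Noor Lindqvist is treated as also owning Dana Lindqvist's interest in Vantage Media Ltd, giving 15% + 9% = 24%.
Chain via Fairlane Capital LLC → Summit Services GmbH (R1): 46% × 15% × 31% = 2.139% of Halcyon Pharma AG.
Chain via Oakhollow Shipping BV → Slate Partners LP (R1): 67% × 67% × 29% = 13.0181% of Halcyon Pharma AG.
Chain via Vantage Media Ltd → Crosswind Group plc (R1): 24% × 59% × 11% = 1.5576% of Halcyon Pharma AG.
Aggregating (R2): 2.139% + 13.0181% + 1.5576% = 16.7147%.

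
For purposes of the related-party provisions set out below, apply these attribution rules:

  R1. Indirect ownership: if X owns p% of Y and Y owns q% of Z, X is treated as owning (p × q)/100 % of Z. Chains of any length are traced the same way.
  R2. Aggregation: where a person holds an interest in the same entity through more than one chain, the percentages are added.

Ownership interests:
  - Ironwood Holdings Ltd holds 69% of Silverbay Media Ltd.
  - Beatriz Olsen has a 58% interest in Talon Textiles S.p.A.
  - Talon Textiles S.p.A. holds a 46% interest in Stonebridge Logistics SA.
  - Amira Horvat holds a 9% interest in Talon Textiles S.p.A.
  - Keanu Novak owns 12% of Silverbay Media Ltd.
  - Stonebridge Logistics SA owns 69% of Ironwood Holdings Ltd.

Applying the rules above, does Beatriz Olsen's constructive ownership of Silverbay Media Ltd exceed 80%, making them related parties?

No

Chain via Talon Textiles S.p.A. → Stonebridge Logistics SA → Ironwood Holdings Ltd (R1): 58% × 46% × 69% × 69% = 12.702348% of Silverbay Media Ltd.
12.702348% does not exceed the 80% threshold, so Beatriz is not a related party to Silverbay Media Ltd.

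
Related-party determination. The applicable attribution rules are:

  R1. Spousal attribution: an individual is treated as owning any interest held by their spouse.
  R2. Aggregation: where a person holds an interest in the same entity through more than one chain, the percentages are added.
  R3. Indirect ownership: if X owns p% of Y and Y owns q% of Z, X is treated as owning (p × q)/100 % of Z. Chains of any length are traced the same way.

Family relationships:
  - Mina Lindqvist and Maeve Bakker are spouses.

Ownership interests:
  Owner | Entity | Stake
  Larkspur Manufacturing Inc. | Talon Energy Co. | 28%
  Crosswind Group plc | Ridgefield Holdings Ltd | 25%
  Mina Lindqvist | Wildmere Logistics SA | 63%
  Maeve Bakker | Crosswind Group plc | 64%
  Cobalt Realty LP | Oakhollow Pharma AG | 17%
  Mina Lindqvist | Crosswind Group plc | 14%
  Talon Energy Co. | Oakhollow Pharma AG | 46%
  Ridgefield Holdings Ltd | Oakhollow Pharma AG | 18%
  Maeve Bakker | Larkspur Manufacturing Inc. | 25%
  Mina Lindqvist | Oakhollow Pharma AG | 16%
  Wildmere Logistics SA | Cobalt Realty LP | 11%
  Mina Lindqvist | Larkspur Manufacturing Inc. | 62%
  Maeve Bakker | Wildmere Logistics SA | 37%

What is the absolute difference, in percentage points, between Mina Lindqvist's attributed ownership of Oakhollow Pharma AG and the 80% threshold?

47.4144

By spousal attribution (R1), Mina Lindqvist is treated as also owning Maeve Bakker's interest in Crosswind Group plc, giving 14% + 64% = 78%.
By spousal attribution (R1), Mina Lindqvist is treated as also owning Maeve Bakker's interest in Wildmere Logistics SA, giving 63% + 37% = 100%.
By spousal attribution (R1), Mina Lindqvist is treated as also owning Maeve Bakker's interest in Larkspur Manufacturing Inc, giving 62% + 25% = 87%.
Chain via Crosswind Group plc → Ridgefield Holdings Ltd (R3): 78% × 25% × 18% = 3.51% of Oakhollow Pharma AG.
Chain via Wildmere Logistics SA → Cobalt Realty LP (R3): 100% × 11% × 17% = 1.87% of Oakhollow Pharma AG.
Chain via Larkspur Manufacturing Inc. → Talon Energy Co. (R3): 87% × 28% × 46% = 11.2056% of Oakhollow Pharma AG.
Direct interest in Oakhollow Pharma AG: 16%.
Aggregating (R2): 3.51% + 1.87% + 11.2056% + 16% = 32.5856%.
32.5856% falls short of the 80% threshold by 47.4144 percentage points.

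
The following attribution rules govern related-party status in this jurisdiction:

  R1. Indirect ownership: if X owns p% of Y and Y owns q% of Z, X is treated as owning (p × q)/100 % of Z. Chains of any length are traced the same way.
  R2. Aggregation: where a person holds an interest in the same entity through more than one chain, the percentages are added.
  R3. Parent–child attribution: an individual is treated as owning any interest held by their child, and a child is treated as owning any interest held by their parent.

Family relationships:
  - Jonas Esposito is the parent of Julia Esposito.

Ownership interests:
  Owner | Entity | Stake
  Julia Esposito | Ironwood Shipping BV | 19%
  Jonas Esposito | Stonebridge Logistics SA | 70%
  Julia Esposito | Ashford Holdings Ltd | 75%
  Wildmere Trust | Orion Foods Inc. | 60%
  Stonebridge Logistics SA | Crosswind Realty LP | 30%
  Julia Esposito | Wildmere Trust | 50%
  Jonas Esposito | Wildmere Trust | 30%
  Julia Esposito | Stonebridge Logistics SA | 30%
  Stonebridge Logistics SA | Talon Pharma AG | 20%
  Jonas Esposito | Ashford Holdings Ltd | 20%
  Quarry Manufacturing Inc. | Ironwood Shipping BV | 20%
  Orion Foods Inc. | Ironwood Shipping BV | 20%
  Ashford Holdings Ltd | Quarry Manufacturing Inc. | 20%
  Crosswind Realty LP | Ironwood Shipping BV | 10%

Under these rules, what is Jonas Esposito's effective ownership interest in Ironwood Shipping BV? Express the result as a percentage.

By parent–child attribution (R3), Jonas Esposito is treated as also owning Julia Esposito's interest in Stonebridge Logistics SA, giving 70% + 30% = 100%.
By parent–child attribution (R3), Jonas Esposito is treated as also owning Julia Esposito's interest in Ashford Holdings Ltd, giving 20% + 75% = 95%.
By parent–child attribution (R3), Jonas Esposito is treated as also owning Julia Esposito's interest in Wildmere Trust, giving 30% + 50% = 80%.
By parent–child attribution (R3), Jonas Esposito is treated as owning Julia Esposito's 19% interest in Ironwood Shipping BV.
Chain via Stonebridge Logistics SA → Crosswind Realty LP (R1): 100% × 30% × 10% = 3% of Ironwood Shipping BV.
Chain via Ashford Holdings Ltd → Quarry Manufacturing Inc. (R1): 95% × 20% × 20% = 3.8% of Ironwood Shipping BV.
Chain via Wildmere Trust → Orion Foods Inc. (R1): 80% × 60% × 20% = 9.6% of Ironwood Shipping BV.
Direct interest in Ironwood Shipping BV: 19%.
Aggregating (R2): 3% + 3.8% + 9.6% + 19% = 35.4%.

35.4%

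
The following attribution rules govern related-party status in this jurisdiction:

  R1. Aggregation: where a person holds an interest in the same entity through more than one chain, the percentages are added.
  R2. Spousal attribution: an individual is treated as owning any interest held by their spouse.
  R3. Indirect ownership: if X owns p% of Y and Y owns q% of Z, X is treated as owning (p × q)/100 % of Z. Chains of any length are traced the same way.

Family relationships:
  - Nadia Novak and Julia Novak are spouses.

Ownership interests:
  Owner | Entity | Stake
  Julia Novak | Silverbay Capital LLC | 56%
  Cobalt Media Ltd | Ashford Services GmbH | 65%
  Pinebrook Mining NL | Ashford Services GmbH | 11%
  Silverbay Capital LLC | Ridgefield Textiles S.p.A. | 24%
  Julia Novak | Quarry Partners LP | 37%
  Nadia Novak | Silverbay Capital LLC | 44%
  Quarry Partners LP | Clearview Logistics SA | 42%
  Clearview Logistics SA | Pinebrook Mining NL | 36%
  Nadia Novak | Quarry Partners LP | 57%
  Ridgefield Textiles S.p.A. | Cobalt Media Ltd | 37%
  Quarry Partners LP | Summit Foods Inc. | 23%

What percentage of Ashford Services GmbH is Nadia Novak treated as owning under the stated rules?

By spousal attribution (R2), Nadia Novak is treated as also owning Julia Novak's interest in Quarry Partners LP, giving 57% + 37% = 94%.
By spousal attribution (R2), Nadia Novak is treated as also owning Julia Novak's interest in Silverbay Capital LLC, giving 44% + 56% = 100%.
Chain via Quarry Partners LP → Clearview Logistics SA → Pinebrook Mining NL (R3): 94% × 42% × 36% × 11% = 1.563408% of Ashford Services GmbH.
Chain via Silverbay Capital LLC → Ridgefield Textiles S.p.A. → Cobalt Media Ltd (R3): 100% × 24% × 37% × 65% = 5.772% of Ashford Services GmbH.
Aggregating (R1): 1.563408% + 5.772% = 7.335408%.

7.335408%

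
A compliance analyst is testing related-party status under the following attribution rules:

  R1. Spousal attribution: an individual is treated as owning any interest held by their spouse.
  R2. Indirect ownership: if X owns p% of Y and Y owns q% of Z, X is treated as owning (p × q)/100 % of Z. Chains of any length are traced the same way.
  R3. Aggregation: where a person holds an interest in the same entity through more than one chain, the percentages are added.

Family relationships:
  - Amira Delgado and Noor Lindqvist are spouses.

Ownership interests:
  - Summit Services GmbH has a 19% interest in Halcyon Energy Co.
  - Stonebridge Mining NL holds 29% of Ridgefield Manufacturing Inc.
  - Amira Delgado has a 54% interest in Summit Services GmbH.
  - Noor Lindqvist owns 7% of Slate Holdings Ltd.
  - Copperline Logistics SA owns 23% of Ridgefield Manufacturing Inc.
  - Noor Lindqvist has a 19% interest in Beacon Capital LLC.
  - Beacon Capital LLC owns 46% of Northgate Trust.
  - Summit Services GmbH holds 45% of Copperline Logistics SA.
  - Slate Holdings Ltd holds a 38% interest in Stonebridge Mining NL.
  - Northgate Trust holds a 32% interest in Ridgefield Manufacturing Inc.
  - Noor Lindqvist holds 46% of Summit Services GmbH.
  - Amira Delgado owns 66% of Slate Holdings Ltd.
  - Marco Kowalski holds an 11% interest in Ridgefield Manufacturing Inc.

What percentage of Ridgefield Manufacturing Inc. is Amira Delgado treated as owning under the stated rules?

By spousal attribution (R1), Amira Delgado is treated as also owning Noor Lindqvist's interest in Summit Services GmbH, giving 54% + 46% = 100%.
By spousal attribution (R1), Amira Delgado is treated as also owning Noor Lindqvist's interest in Slate Holdings Ltd, giving 66% + 7% = 73%.
By spousal attribution (R1), Amira Delgado is treated as owning Noor Lindqvist's 19% interest in Beacon Capital LLC.
Chain via Summit Services GmbH → Copperline Logistics SA (R2): 100% × 45% × 23% = 10.35% of Ridgefield Manufacturing Inc.
Chain via Slate Holdings Ltd → Stonebridge Mining NL (R2): 73% × 38% × 29% = 8.0446% of Ridgefield Manufacturing Inc.
Chain via Beacon Capital LLC → Northgate Trust (R2): 19% × 46% × 32% = 2.7968% of Ridgefield Manufacturing Inc.
Aggregating (R3): 10.35% + 8.0446% + 2.7968% = 21.1914%.

21.1914%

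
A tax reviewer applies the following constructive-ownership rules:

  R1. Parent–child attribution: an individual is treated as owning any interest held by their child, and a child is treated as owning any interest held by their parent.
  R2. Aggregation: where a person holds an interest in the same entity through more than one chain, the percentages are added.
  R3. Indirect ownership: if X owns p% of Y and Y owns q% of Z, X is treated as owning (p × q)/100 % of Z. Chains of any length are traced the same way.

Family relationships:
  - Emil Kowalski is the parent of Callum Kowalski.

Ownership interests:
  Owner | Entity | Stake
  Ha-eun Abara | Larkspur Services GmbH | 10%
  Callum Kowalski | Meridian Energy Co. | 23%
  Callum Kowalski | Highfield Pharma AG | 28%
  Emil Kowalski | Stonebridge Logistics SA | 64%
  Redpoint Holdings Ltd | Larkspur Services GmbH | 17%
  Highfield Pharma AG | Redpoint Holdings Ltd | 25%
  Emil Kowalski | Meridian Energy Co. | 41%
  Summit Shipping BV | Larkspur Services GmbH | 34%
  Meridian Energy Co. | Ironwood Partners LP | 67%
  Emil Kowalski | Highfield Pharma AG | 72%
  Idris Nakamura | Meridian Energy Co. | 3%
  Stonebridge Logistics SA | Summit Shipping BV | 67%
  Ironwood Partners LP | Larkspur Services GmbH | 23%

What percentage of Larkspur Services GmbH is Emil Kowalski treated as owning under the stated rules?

By parent–child attribution (R1), Emil Kowalski is treated as also owning Callum Kowalski's interest in Meridian Energy Co, giving 41% + 23% = 64%.
By parent–child attribution (R1), Emil Kowalski is treated as also owning Callum Kowalski's interest in Highfield Pharma AG, giving 72% + 28% = 100%.
Chain via Stonebridge Logistics SA → Summit Shipping BV (R3): 64% × 67% × 34% = 14.5792% of Larkspur Services GmbH.
Chain via Meridian Energy Co. → Ironwood Partners LP (R3): 64% × 67% × 23% = 9.8624% of Larkspur Services GmbH.
Chain via Highfield Pharma AG → Redpoint Holdings Ltd (R3): 100% × 25% × 17% = 4.25% of Larkspur Services GmbH.
Aggregating (R2): 14.5792% + 9.8624% + 4.25% = 28.6916%.

28.6916%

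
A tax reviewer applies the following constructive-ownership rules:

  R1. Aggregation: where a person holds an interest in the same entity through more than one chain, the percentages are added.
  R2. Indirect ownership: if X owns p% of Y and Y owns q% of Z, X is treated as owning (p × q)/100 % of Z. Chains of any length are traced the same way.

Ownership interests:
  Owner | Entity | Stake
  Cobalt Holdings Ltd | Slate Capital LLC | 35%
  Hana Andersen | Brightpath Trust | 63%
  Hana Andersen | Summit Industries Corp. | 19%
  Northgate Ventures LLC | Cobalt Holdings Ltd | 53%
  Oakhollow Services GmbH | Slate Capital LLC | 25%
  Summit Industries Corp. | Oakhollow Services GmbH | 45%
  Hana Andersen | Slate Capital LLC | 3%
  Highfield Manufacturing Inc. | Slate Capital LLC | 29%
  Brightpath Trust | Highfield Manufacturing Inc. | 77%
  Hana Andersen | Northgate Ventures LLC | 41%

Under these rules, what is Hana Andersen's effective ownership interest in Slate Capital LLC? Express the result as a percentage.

26.8109%

Chain via Summit Industries Corp. → Oakhollow Services GmbH (R2): 19% × 45% × 25% = 2.1375% of Slate Capital LLC.
Chain via Northgate Ventures LLC → Cobalt Holdings Ltd (R2): 41% × 53% × 35% = 7.6055% of Slate Capital LLC.
Chain via Brightpath Trust → Highfield Manufacturing Inc. (R2): 63% × 77% × 29% = 14.0679% of Slate Capital LLC.
Direct interest in Slate Capital LLC: 3%.
Aggregating (R1): 2.1375% + 7.6055% + 14.0679% + 3% = 26.8109%.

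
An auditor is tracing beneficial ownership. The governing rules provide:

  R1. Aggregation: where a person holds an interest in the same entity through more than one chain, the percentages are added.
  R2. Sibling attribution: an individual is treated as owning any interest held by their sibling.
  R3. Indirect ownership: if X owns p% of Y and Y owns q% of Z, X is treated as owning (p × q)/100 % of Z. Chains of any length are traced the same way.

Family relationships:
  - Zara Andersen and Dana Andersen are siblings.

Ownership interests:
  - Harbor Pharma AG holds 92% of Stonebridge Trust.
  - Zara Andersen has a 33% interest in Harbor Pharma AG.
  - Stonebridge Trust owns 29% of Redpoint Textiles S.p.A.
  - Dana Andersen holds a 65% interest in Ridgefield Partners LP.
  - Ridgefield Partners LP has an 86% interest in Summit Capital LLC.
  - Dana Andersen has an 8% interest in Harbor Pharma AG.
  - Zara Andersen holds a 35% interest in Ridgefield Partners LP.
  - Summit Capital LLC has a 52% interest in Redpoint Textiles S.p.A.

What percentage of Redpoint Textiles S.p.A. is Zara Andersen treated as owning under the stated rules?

55.6588%

By sibling attribution (R2), Zara Andersen is treated as also owning Dana Andersen's interest in Ridgefield Partners LP, giving 35% + 65% = 100%.
By sibling attribution (R2), Zara Andersen is treated as also owning Dana Andersen's interest in Harbor Pharma AG, giving 33% + 8% = 41%.
Chain via Ridgefield Partners LP → Summit Capital LLC (R3): 100% × 86% × 52% = 44.72% of Redpoint Textiles S.p.A.
Chain via Harbor Pharma AG → Stonebridge Trust (R3): 41% × 92% × 29% = 10.9388% of Redpoint Textiles S.p.A.
Aggregating (R1): 44.72% + 10.9388% = 55.6588%.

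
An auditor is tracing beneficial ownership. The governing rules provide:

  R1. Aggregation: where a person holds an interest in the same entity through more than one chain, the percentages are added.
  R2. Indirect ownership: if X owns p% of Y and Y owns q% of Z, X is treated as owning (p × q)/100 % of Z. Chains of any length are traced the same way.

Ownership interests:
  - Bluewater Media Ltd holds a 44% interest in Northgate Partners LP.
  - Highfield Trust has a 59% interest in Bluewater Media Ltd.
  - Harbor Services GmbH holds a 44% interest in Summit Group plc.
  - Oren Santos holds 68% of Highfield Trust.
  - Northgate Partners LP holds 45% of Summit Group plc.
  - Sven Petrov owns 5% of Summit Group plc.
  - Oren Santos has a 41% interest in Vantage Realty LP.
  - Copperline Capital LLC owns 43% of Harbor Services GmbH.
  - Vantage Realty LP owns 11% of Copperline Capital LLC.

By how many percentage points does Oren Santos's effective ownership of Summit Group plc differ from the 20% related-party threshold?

Chain via Vantage Realty LP → Copperline Capital LLC → Harbor Services GmbH (R2): 41% × 11% × 43% × 44% = 0.853292% of Summit Group plc.
Chain via Highfield Trust → Bluewater Media Ltd → Northgate Partners LP (R2): 68% × 59% × 44% × 45% = 7.94376% of Summit Group plc.
Aggregating (R1): 0.853292% + 7.94376% = 8.797052%.
8.797052% falls short of the 20% threshold by 11.202948 percentage points.

11.202948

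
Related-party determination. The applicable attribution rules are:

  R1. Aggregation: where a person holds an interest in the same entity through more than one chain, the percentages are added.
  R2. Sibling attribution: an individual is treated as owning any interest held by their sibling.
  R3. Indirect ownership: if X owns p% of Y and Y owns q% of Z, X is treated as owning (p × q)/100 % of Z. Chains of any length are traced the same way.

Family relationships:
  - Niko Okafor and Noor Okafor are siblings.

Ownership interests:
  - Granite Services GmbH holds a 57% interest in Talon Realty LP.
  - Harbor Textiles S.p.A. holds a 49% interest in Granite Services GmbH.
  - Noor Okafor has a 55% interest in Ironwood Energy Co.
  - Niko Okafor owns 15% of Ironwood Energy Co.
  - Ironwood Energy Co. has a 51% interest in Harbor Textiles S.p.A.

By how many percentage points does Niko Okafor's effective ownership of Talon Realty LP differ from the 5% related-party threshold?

By sibling attribution (R2), Niko Okafor is treated as also owning Noor Okafor's interest in Ironwood Energy Co, giving 15% + 55% = 70%.
Chain via Ironwood Energy Co. → Harbor Textiles S.p.A. → Granite Services GmbH (R3): 70% × 51% × 49% × 57% = 9.97101% of Talon Realty LP.
9.97101% exceeds the 5% threshold by 4.97101 percentage points.

4.97101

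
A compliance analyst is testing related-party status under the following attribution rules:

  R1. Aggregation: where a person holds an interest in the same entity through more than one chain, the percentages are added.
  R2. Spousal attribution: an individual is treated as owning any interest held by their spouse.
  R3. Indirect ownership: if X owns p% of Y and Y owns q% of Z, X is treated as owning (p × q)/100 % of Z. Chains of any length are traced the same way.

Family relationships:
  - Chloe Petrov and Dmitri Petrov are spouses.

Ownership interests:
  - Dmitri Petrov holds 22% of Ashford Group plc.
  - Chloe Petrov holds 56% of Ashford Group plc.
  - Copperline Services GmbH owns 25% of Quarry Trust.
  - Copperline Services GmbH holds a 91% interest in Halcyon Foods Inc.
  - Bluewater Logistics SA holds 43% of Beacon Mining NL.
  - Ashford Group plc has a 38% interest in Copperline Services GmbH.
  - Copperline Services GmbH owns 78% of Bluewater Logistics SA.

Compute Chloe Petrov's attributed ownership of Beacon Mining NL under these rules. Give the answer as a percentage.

9.941256%

By spousal attribution (R2), Chloe Petrov is treated as also owning Dmitri Petrov's interest in Ashford Group plc, giving 56% + 22% = 78%.
Chain via Ashford Group plc → Copperline Services GmbH → Bluewater Logistics SA (R3): 78% × 38% × 78% × 43% = 9.941256% of Beacon Mining NL.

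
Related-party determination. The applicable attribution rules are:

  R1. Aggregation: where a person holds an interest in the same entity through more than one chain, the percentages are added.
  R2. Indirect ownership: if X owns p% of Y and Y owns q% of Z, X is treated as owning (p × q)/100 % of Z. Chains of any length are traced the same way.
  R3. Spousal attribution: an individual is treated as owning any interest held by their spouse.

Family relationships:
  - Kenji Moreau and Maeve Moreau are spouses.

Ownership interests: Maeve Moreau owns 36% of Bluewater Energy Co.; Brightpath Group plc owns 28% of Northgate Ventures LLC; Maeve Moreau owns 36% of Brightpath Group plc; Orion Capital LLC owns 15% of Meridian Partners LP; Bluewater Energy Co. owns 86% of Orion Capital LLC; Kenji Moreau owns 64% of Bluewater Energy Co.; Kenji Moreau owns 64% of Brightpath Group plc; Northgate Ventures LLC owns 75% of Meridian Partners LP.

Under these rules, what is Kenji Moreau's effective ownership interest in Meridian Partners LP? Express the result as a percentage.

33.9%

By spousal attribution (R3), Kenji Moreau is treated as also owning Maeve Moreau's interest in Brightpath Group plc, giving 64% + 36% = 100%.
By spousal attribution (R3), Kenji Moreau is treated as also owning Maeve Moreau's interest in Bluewater Energy Co, giving 64% + 36% = 100%.
Chain via Brightpath Group plc → Northgate Ventures LLC (R2): 100% × 28% × 75% = 21% of Meridian Partners LP.
Chain via Bluewater Energy Co. → Orion Capital LLC (R2): 100% × 86% × 15% = 12.9% of Meridian Partners LP.
Aggregating (R1): 21% + 12.9% = 33.9%.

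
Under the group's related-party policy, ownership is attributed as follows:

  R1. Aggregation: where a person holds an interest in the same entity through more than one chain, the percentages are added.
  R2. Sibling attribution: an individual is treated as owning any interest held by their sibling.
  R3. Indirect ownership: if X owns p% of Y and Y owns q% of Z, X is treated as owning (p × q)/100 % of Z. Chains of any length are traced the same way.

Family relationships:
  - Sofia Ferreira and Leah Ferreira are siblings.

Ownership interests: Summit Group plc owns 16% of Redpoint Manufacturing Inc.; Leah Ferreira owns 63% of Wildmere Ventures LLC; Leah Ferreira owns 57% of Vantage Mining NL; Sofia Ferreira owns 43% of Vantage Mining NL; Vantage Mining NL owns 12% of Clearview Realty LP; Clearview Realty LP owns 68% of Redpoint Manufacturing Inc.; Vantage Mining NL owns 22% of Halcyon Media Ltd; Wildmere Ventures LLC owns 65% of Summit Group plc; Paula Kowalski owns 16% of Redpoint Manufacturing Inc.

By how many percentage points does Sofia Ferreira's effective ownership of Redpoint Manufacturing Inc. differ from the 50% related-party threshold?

35.288

By sibling attribution (R2), Sofia Ferreira is treated as also owning Leah Ferreira's interest in Vantage Mining NL, giving 43% + 57% = 100%.
By sibling attribution (R2), Sofia Ferreira is treated as owning Leah Ferreira's 63% interest in Wildmere Ventures LLC.
Chain via Vantage Mining NL → Clearview Realty LP (R3): 100% × 12% × 68% = 8.16% of Redpoint Manufacturing Inc.
Chain via Wildmere Ventures LLC → Summit Group plc (R3): 63% × 65% × 16% = 6.552% of Redpoint Manufacturing Inc.
Aggregating (R1): 8.16% + 6.552% = 14.712%.
14.712% falls short of the 50% threshold by 35.288 percentage points.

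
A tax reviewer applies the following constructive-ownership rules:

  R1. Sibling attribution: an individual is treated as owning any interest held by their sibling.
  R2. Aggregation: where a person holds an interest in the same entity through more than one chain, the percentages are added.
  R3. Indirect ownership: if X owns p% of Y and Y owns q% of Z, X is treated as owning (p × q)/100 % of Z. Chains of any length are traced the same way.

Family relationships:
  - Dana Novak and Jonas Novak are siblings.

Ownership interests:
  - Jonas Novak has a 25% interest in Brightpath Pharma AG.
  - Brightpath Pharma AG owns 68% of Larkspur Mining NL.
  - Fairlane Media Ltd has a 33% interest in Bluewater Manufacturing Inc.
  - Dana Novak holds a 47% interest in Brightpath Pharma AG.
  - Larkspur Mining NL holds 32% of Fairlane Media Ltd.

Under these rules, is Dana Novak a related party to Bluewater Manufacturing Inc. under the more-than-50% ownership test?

By sibling attribution (R1), Dana Novak is treated as also owning Jonas Novak's interest in Brightpath Pharma AG, giving 47% + 25% = 72%.
Chain via Brightpath Pharma AG → Larkspur Mining NL → Fairlane Media Ltd (R3): 72% × 68% × 32% × 33% = 5.170176% of Bluewater Manufacturing Inc.
5.170176% does not exceed the 50% threshold, so Dana is not a related party to Bluewater Manufacturing Inc.

No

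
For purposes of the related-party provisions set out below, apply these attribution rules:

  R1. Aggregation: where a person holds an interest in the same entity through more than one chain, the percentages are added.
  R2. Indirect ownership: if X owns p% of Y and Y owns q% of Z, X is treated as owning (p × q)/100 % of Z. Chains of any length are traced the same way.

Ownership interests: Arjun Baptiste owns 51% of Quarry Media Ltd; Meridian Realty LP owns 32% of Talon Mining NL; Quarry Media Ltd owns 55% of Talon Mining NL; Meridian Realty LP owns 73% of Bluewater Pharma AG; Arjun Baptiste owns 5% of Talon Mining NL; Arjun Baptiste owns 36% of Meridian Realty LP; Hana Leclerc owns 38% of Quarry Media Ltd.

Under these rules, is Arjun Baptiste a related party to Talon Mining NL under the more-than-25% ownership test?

Chain via Quarry Media Ltd (R2): 51% × 55% = 28.05% of Talon Mining NL.
Chain via Meridian Realty LP (R2): 36% × 32% = 11.52% of Talon Mining NL.
Direct interest in Talon Mining NL: 5%.
Aggregating (R1): 28.05% + 11.52% + 5% = 44.57%.
44.57% exceeds the 25% threshold, so Arjun is a related party to Talon Mining NL.

Yes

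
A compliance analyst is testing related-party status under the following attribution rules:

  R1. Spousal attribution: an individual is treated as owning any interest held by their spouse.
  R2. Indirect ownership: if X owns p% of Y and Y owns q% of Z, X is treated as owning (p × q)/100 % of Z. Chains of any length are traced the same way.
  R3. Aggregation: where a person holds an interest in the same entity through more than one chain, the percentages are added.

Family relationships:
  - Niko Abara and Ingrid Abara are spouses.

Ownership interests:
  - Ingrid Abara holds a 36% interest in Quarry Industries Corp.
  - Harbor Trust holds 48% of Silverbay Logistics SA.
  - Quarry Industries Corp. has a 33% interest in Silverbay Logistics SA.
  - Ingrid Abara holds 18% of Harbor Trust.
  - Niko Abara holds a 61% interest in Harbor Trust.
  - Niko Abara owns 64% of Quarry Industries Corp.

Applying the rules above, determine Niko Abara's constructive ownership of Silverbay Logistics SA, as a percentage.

By spousal attribution (R1), Niko Abara is treated as also owning Ingrid Abara's interest in Quarry Industries Corp, giving 64% + 36% = 100%.
By spousal attribution (R1), Niko Abara is treated as also owning Ingrid Abara's interest in Harbor Trust, giving 61% + 18% = 79%.
Chain via Quarry Industries Corp. (R2): 100% × 33% = 33% of Silverbay Logistics SA.
Chain via Harbor Trust (R2): 79% × 48% = 37.92% of Silverbay Logistics SA.
Aggregating (R3): 33% + 37.92% = 70.92%.

70.92%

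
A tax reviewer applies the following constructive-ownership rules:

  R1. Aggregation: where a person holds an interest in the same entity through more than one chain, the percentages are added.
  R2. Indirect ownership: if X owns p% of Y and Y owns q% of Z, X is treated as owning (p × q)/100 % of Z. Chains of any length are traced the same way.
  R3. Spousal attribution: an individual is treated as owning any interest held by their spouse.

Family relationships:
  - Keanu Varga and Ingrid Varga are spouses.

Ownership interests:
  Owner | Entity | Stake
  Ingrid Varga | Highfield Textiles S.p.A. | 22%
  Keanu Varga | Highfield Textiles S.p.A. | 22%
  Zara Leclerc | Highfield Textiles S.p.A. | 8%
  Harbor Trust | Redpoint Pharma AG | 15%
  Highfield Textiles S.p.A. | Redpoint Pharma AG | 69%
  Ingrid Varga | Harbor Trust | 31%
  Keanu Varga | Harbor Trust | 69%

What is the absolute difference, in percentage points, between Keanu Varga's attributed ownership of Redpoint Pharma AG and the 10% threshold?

35.36

By spousal attribution (R3), Keanu Varga is treated as also owning Ingrid Varga's interest in Highfield Textiles S.p.A, giving 22% + 22% = 44%.
By spousal attribution (R3), Keanu Varga is treated as also owning Ingrid Varga's interest in Harbor Trust, giving 69% + 31% = 100%.
Chain via Highfield Textiles S.p.A. (R2): 44% × 69% = 30.36% of Redpoint Pharma AG.
Chain via Harbor Trust (R2): 100% × 15% = 15% of Redpoint Pharma AG.
Aggregating (R1): 30.36% + 15% = 45.36%.
45.36% exceeds the 10% threshold by 35.36 percentage points.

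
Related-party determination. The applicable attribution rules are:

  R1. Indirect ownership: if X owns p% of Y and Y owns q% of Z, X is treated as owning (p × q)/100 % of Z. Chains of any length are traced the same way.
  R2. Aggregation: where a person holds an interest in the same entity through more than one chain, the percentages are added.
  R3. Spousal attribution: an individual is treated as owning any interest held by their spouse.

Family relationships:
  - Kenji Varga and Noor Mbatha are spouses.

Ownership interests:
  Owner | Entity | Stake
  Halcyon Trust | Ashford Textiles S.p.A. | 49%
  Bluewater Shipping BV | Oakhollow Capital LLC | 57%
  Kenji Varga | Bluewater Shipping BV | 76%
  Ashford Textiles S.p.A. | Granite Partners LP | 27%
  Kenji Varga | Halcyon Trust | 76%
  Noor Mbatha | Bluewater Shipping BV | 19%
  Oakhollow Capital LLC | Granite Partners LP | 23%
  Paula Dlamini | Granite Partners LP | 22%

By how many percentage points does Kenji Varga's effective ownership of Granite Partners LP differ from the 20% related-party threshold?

2.5093

By spousal attribution (R3), Kenji Varga is treated as also owning Noor Mbatha's interest in Bluewater Shipping BV, giving 76% + 19% = 95%.
Chain via Halcyon Trust → Ashford Textiles S.p.A. (R1): 76% × 49% × 27% = 10.0548% of Granite Partners LP.
Chain via Bluewater Shipping BV → Oakhollow Capital LLC (R1): 95% × 57% × 23% = 12.4545% of Granite Partners LP.
Aggregating (R2): 10.0548% + 12.4545% = 22.5093%.
22.5093% exceeds the 20% threshold by 2.5093 percentage points.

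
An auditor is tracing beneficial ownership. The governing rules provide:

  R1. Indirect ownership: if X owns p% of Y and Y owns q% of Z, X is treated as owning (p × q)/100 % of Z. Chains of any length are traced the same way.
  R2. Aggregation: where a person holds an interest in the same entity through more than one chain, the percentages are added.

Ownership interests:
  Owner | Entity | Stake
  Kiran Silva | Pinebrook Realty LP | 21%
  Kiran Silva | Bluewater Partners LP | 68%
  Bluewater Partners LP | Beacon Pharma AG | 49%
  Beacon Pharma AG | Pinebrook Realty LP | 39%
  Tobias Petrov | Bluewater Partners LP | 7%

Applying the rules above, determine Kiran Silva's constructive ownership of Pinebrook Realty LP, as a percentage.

Chain via Bluewater Partners LP → Beacon Pharma AG (R1): 68% × 49% × 39% = 12.9948% of Pinebrook Realty LP.
Direct interest in Pinebrook Realty LP: 21%.
Aggregating (R2): 12.9948% + 21% = 33.9948%.

33.9948%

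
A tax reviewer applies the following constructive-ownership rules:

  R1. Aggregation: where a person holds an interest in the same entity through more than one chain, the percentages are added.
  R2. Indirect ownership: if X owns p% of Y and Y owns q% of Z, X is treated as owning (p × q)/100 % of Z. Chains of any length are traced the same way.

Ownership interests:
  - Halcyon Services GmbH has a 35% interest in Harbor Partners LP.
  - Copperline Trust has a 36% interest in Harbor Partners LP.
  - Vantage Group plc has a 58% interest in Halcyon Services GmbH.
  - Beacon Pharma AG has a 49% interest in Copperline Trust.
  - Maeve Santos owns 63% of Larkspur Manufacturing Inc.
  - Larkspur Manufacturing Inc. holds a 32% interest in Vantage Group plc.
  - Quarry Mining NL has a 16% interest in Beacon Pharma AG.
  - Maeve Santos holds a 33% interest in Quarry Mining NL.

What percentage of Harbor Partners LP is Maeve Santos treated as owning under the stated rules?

Chain via Quarry Mining NL → Beacon Pharma AG → Copperline Trust (R2): 33% × 16% × 49% × 36% = 0.931392% of Harbor Partners LP.
Chain via Larkspur Manufacturing Inc. → Vantage Group plc → Halcyon Services GmbH (R2): 63% × 32% × 58% × 35% = 4.09248% of Harbor Partners LP.
Aggregating (R1): 0.931392% + 4.09248% = 5.023872%.

5.023872%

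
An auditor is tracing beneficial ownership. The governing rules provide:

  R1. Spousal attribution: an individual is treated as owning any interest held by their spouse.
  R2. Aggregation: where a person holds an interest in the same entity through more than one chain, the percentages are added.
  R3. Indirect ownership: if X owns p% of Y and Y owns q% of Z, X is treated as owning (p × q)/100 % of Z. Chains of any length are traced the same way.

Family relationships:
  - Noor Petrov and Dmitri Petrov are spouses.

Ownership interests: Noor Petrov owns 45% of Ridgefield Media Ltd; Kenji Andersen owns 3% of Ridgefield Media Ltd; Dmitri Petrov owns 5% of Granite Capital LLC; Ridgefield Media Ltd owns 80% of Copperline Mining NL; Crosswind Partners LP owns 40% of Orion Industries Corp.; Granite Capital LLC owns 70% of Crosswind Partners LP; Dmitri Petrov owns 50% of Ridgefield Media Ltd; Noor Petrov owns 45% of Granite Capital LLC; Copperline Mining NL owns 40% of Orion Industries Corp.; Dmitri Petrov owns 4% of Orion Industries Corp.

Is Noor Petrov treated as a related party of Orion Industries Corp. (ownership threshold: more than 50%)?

No

By spousal attribution (R1), Noor Petrov is treated as also owning Dmitri Petrov's interest in Ridgefield Media Ltd, giving 45% + 50% = 95%.
By spousal attribution (R1), Noor Petrov is treated as also owning Dmitri Petrov's interest in Granite Capital LLC, giving 45% + 5% = 50%.
By spousal attribution (R1), Noor Petrov is treated as owning Dmitri Petrov's 4% interest in Orion Industries Corp.
Chain via Ridgefield Media Ltd → Copperline Mining NL (R3): 95% × 80% × 40% = 30.4% of Orion Industries Corp.
Chain via Granite Capital LLC → Crosswind Partners LP (R3): 50% × 70% × 40% = 14% of Orion Industries Corp.
Direct interest in Orion Industries Corp: 4%.
Aggregating (R2): 30.4% + 14% + 4% = 48.4%.
48.4% does not exceed the 50% threshold, so Noor is not a related party to Orion Industries Corp.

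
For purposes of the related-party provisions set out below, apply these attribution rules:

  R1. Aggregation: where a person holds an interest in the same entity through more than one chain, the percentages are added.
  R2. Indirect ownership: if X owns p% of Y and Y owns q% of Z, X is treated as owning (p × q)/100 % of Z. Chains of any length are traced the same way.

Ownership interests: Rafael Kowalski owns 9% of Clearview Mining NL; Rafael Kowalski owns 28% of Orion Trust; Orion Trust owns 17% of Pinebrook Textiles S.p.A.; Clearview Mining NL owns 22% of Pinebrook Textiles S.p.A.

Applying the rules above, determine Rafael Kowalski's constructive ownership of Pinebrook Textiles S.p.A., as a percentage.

6.74%

Chain via Orion Trust (R2): 28% × 17% = 4.76% of Pinebrook Textiles S.p.A.
Chain via Clearview Mining NL (R2): 9% × 22% = 1.98% of Pinebrook Textiles S.p.A.
Aggregating (R1): 4.76% + 1.98% = 6.74%.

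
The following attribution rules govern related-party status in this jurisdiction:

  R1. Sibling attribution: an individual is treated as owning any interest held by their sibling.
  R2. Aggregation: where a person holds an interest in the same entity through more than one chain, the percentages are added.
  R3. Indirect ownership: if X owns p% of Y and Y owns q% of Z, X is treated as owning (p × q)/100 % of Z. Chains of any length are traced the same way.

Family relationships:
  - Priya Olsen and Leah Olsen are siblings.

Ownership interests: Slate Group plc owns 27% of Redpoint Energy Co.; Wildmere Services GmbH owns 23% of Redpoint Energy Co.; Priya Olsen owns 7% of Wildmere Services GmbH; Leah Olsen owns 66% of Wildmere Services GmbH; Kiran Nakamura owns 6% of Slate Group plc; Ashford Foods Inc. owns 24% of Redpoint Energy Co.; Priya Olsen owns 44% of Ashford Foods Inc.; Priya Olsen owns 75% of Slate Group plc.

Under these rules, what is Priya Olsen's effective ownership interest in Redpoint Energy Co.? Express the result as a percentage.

47.6%

By sibling attribution (R1), Priya Olsen is treated as also owning Leah Olsen's interest in Wildmere Services GmbH, giving 7% + 66% = 73%.
Chain via Slate Group plc (R3): 75% × 27% = 20.25% of Redpoint Energy Co.
Chain via Ashford Foods Inc. (R3): 44% × 24% = 10.56% of Redpoint Energy Co.
Chain via Wildmere Services GmbH (R3): 73% × 23% = 16.79% of Redpoint Energy Co.
Aggregating (R2): 20.25% + 10.56% + 16.79% = 47.6%.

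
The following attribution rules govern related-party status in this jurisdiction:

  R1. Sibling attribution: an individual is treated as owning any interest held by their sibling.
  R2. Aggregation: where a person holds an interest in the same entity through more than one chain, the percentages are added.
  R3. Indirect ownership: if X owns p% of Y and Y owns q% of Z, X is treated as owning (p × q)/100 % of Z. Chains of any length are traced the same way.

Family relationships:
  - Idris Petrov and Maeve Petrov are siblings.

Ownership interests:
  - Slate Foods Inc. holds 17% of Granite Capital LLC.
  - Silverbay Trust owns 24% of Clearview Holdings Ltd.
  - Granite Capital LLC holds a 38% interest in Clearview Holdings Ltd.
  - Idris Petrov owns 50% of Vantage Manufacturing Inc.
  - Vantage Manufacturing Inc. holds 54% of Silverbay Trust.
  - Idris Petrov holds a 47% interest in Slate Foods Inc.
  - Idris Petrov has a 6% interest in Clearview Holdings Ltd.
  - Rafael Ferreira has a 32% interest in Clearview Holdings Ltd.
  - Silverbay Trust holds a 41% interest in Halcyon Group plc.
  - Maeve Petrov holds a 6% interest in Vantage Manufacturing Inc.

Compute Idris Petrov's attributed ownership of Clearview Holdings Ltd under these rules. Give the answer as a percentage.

By sibling attribution (R1), Idris Petrov is treated as also owning Maeve Petrov's interest in Vantage Manufacturing Inc, giving 50% + 6% = 56%.
Chain via Vantage Manufacturing Inc. → Silverbay Trust (R3): 56% × 54% × 24% = 7.2576% of Clearview Holdings Ltd.
Chain via Slate Foods Inc. → Granite Capital LLC (R3): 47% × 17% × 38% = 3.0362% of Clearview Holdings Ltd.
Direct interest in Clearview Holdings Ltd: 6%.
Aggregating (R2): 7.2576% + 3.0362% + 6% = 16.2938%.

16.2938%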